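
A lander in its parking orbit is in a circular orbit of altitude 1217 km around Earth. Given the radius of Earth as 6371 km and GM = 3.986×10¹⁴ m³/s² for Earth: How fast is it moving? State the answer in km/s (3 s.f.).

r = 6371 + 1217 = 7588.0 km = 7.5880×10⁶ m.
For a circular orbit v = √(μ/r) = √(3.986×10¹⁴ / 7.588×10⁶) = √(5.253×10⁷) = 7248 m/s.
That is 7.248 km/s.

v ≈ 7.25 km/s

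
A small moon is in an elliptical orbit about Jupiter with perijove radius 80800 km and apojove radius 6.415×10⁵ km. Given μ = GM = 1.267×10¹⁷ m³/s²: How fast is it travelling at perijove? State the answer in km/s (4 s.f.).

v ≈ 52.78 km/s

Semi-major axis a = (r_p + r_a)/2 = 3.6115×10⁵ km = 3.612×10⁸ m.
Vis-viva: v² = μ(2/r − 1/a) = 1.267×10¹⁷ × (2.475×10⁻⁸ − 2.769×10⁻⁹) = 2.785×10⁹ m²/s².
v = 52780 m/s = 52.78 km/s.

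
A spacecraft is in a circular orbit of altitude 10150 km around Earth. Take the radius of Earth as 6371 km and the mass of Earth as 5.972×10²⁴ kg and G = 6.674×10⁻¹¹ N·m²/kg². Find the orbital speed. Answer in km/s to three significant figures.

μ = GM = 6.674×10⁻¹¹ × 5.972×10²⁴ = 3.986×10¹⁴ m³/s².
r = 6371 + 10150 = 16521 km = 1.6521×10⁷ m.
For a circular orbit v = √(μ/r) = √(3.986×10¹⁴ / 1.652×10⁷) = √(2.413×10⁷) = 4912 m/s.
That is 4.912 km/s.

v ≈ 4.91 km/s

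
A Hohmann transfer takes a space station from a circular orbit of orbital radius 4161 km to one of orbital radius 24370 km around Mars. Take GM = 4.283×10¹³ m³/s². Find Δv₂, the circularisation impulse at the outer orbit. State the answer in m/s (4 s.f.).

Δv ≈ 609.7 m/s

r₁ = 4161 km = 4.161×10⁶ m.
r₂ = 24370 km = 2.437×10⁷ m.
Transfer ellipse a_t = (r₁ + r₂)/2 = 1.427×10⁷ m.
At r₁: circular v_c1 = √(μ/r₁) = 3208 m/s; transfer-periapsis v_p = √[μ(2/r₁ − 1/a_t)] = 4193 m/s.
At r₂: circular v_c2 = √(μ/r₂) = 1326 m/s; transfer-apoapsis v_a = √[μ(2/r₂ − 1/a_t)] = 716.0 m/s.
Δv₂ = v_c2 − v_a = 609.7 m/s.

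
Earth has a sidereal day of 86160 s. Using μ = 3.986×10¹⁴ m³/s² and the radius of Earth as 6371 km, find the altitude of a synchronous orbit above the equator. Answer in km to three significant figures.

A synchronous orbit has period T, so by Kepler's third law a = (μT²/4π²)^(1/3).
μT²/4π² = 3.986×10¹⁴ × (8.616×10⁴)² / 39.48 = 7.495×10²² m³.
a = 4.216×10⁷ m = 42163 km.
Altitude h = a − R = 42163 − 6371 = 35792 km.

h_sync ≈ 35800 km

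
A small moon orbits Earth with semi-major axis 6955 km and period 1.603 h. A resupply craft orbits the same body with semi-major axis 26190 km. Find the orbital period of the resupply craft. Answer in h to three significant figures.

T₂ ≈ 11.7 h

Kepler's third law: T² ∝ a³, so T₂ = T₁ (a₂/a₁)^(3/2).
a₂/a₁ = 3.766, (a₂/a₁)^(3/2) = 7.307.
T₂ = 1.603 × 7.307 = 11.71 h.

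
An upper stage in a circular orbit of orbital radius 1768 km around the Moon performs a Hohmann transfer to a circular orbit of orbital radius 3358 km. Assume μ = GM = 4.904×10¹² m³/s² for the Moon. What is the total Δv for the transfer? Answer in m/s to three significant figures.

Δv_total ≈ 446 m/s

r₁ = 1768 km = 1.768×10⁶ m.
r₂ = 3358 km = 3.358×10⁶ m.
Transfer ellipse a_t = (r₁ + r₂)/2 = 2.563×10⁶ m.
At r₁: circular v_c1 = √(μ/r₁) = 1665 m/s; transfer-perilune v_p = √[μ(2/r₁ − 1/a_t)] = 1906 m/s.
Δv₁ = v_p − v_c1 = 240.9 m/s.
At r₂: circular v_c2 = √(μ/r₂) = 1208 m/s; transfer-apolune v_a = √[μ(2/r₂ − 1/a_t)] = 1004 m/s.
Δv₂ = v_c2 − v_a = 204.8 m/s.
Total Δv = Δv₁ + Δv₂ = 445.7 m/s.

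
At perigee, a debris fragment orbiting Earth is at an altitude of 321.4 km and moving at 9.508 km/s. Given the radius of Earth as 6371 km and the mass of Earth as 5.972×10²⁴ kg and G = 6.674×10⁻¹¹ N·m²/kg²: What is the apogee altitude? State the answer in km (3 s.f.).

apogee altitude ≈ 14700 km

μ = GM = 6.674×10⁻¹¹ × 5.972×10²⁴ = 3.986×10¹⁴ m³/s².
r_p = 6371 + 321.4 = 6692.4 km = 6.692×10⁶ m.
Specific energy ε = v²/2 − μ/r = -1.435×10⁷ J/kg, so a = −μ/(2ε) = 1.388×10⁷ m.
The apsides satisfy r_p + r_a = 2a, so the apogee radius is 2a − r_p = 2.107×10⁷ m = 21073 km.
Apogee altitude = 21073 − 6371 = 14702 km.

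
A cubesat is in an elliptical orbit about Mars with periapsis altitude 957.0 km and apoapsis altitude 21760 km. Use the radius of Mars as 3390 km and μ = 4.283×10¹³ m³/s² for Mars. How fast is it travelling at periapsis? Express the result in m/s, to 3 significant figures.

v ≈ 4100 m/s

r_p = 3390 + 957.0 = 4347.0 km = 4.3470×10⁶ m.
r_a = 3390 + 21760 = 25150 km = 2.5150×10⁷ m.
Semi-major axis a = (r_p + r_a)/2 = 14748 km = 1.475×10⁷ m.
Vis-viva: v² = μ(2/r − 1/a) = 4.283×10¹³ × (4.601×10⁻⁷ − 6.780×10⁻⁸) = 1.680×10⁷ m²/s².
v = 4099 m/s.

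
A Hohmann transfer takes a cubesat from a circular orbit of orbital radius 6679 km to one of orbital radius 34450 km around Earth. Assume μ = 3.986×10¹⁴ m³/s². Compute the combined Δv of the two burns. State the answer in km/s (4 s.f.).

r₁ = 6679 km = 6.679×10⁶ m.
r₂ = 34450 km = 3.445×10⁷ m.
Transfer ellipse a_t = (r₁ + r₂)/2 = 2.056×10⁷ m.
At r₁: circular v_c1 = √(μ/r₁) = 7725 m/s; transfer-perigee v_p = √[μ(2/r₁ − 1/a_t)] = 9999 m/s.
Δv₁ = v_p − v_c1 = 2274 m/s.
At r₂: circular v_c2 = √(μ/r₂) = 3402 m/s; transfer-apogee v_a = √[μ(2/r₂ − 1/a_t)] = 1939 m/s.
Δv₂ = v_c2 − v_a = 1463 m/s.
Total Δv = Δv₁ + Δv₂ = 3737 m/s = 3.737 km/s.

Δv_total ≈ 3.737 km/s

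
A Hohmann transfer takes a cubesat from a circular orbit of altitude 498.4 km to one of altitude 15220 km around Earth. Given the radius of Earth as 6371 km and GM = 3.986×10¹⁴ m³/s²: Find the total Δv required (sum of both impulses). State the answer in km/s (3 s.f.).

Δv_total ≈ 3.08 km/s

r₁ = 6371 + 498.4 = 6869.4 km = 6.8694×10⁶ m.
r₂ = 6371 + 15220 = 21591 km = 2.1591×10⁷ m.
Transfer ellipse a_t = (r₁ + r₂)/2 = 1.423×10⁷ m.
At r₁: circular v_c1 = √(μ/r₁) = 7617 m/s; transfer-perigee v_p = √[μ(2/r₁ − 1/a_t)] = 9383 m/s.
Δv₁ = v_p − v_c1 = 1766 m/s.
At r₂: circular v_c2 = √(μ/r₂) = 4297 m/s; transfer-apogee v_a = √[μ(2/r₂ − 1/a_t)] = 2985 m/s.
Δv₂ = v_c2 − v_a = 1311 m/s.
Total Δv = Δv₁ + Δv₂ = 3077 m/s = 3.077 km/s.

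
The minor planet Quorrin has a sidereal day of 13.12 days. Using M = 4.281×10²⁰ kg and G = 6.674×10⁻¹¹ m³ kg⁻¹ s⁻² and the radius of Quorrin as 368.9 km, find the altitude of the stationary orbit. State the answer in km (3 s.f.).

h_sync ≈ 9390 km

μ = GM = 6.674×10⁻¹¹ × 4.281×10²⁰ = 2.857×10¹⁰ m³/s².
T = 13.12 days = 1.134×10⁶ s.
A synchronous orbit has period T, so by Kepler's third law a = (μT²/4π²)^(1/3).
μT²/4π² = 2.857×10¹⁰ × (1.134×10⁶)² / 39.48 = 9.300×10²⁰ m³.
a = 9.761×10⁶ m = 9760.9 km.
Altitude h = a − R = 9760.9 − 368.9 = 9392.0 km.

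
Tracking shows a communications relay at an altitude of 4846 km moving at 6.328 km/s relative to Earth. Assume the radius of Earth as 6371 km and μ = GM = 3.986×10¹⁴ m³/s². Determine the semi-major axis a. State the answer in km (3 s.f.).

r = 6371 + 4846 = 11217 km = 1.122×10⁷ m.
Vis-viva rearranged: 1/a = 2/r − v²/μ = 1.783×10⁻⁷ − 1.005×10⁻⁷ = 7.784×10⁻⁸ m⁻¹.
a = 1.285×10⁷ m = 12847 km.

a ≈ 12800 km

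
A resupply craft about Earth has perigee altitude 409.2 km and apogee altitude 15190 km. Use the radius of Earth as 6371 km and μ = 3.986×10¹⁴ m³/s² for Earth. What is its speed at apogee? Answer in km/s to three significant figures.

v ≈ 2.97 km/s

r_p = 6371 + 409.2 = 6780.2 km = 6.7802×10⁶ m.
r_a = 6371 + 15190 = 21561 km = 2.1561×10⁷ m.
Semi-major axis a = (r_p + r_a)/2 = 14171 km = 1.417×10⁷ m.
Vis-viva: v² = μ(2/r − 1/a) = 3.986×10¹⁴ × (9.276×10⁻⁸ − 7.057×10⁻⁸) = 8.846×10⁶ m²/s².
v = 2974 m/s = 2.974 km/s.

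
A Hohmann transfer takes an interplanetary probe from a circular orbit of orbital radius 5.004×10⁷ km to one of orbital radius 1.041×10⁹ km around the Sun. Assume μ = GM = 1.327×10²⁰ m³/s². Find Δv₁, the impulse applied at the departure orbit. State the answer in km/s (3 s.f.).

Δv ≈ 19.6 km/s

r₁ = 5.004×10⁷ km = 5.004×10¹⁰ m.
r₂ = 1.041×10⁹ km = 1.041×10¹² m.
Transfer ellipse a_t = (r₁ + r₂)/2 = 5.455×10¹¹ m.
At r₁: circular v_c1 = √(μ/r₁) = 51500 m/s; transfer-perihelion v_p = √[μ(2/r₁ − 1/a_t)] = 71140 m/s.
Δv₁ = v_p − v_c1 = 19640 m/s.
= 19.64 km/s.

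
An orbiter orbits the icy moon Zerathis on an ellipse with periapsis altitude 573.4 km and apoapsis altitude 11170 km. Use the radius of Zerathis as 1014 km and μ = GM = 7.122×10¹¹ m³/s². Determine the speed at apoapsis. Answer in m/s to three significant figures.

r_p = 1014 + 573.4 = 1587.4 km = 1.5874×10⁶ m.
r_a = 1014 + 11170 = 12184 km = 1.2184×10⁷ m.
Semi-major axis a = (r_p + r_a)/2 = 6885.7 km = 6.886×10⁶ m.
Vis-viva: v² = μ(2/r − 1/a) = 7.122×10¹¹ × (1.641×10⁻⁷ − 1.452×10⁻⁷) = 1.348×10⁴ m²/s².
v = 116.1 m/s.

v ≈ 116 m/s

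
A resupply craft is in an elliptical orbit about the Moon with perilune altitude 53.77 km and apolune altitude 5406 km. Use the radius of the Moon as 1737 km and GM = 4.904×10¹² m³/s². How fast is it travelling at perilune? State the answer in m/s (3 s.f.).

v ≈ 2090 m/s

r_p = 1737 + 53.77 = 1790.8 km = 1.7908×10⁶ m.
r_a = 1737 + 5406 = 7143.0 km = 7.1430×10⁶ m.
Semi-major axis a = (r_p + r_a)/2 = 4466.9 km = 4.467×10⁶ m.
Vis-viva: v² = μ(2/r − 1/a) = 4.904×10¹² × (1.117×10⁻⁶ − 2.239×10⁻⁷) = 4.379×10⁶ m²/s².
v = 2093 m/s.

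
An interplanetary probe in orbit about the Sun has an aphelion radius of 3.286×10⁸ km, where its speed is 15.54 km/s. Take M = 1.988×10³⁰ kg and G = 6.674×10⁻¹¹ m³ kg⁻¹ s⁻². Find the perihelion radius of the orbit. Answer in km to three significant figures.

perihelion radius ≈ 1.40×10⁸ km

μ = GM = 6.674×10⁻¹¹ × 1.988×10³⁰ = 1.327×10²⁰ m³/s².
r_a = 3.286×10¹¹ m.
Specific energy ε = v²/2 − μ/r = -2.830×10⁸ J/kg, so a = −μ/(2ε) = 2.344×10¹¹ m.
The apsides satisfy r_p + r_a = 2a, so the perihelion radius is 2a − r_a = 1.402×10¹¹ m = 1.4019×10⁸ km.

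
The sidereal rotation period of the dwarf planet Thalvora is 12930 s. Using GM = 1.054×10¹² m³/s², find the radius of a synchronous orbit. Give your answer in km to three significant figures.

r_sync ≈ 1650 km

A synchronous orbit has period T, so by Kepler's third law a = (μT²/4π²)^(1/3).
μT²/4π² = 1.054×10¹² × (1.293×10⁴)² / 39.48 = 4.464×10¹⁸ m³.
a = 1.646×10⁶ m = 1646.5 km.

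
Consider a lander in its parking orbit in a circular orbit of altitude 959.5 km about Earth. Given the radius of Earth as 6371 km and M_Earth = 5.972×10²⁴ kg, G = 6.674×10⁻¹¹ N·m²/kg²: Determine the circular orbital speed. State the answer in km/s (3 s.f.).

μ = GM = 6.674×10⁻¹¹ × 5.972×10²⁴ = 3.986×10¹⁴ m³/s².
r = 6371 + 959.5 = 7330.5 km = 7.3305×10⁶ m.
For a circular orbit v = √(μ/r) = √(3.986×10¹⁴ / 7.330×10⁶) = √(5.437×10⁷) = 7374 m/s.
That is 7.374 km/s.

v ≈ 7.37 km/s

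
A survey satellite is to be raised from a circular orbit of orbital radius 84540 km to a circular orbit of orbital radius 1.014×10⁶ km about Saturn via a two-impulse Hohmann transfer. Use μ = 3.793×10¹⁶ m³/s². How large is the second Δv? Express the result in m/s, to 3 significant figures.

r₁ = 84540 km = 8.454×10⁷ m.
r₂ = 1.014×10⁶ km = 1.014×10⁹ m.
Transfer ellipse a_t = (r₁ + r₂)/2 = 5.493×10⁸ m.
At r₁: circular v_c1 = √(μ/r₁) = 21180 m/s; transfer-perikrone v_p = √[μ(2/r₁ − 1/a_t)] = 28780 m/s.
At r₂: circular v_c2 = √(μ/r₂) = 6116 m/s; transfer-apokrone v_a = √[μ(2/r₂ − 1/a_t)] = 2399 m/s.
Δv₂ = v_c2 − v_a = 3717 m/s.

Δv ≈ 3720 m/s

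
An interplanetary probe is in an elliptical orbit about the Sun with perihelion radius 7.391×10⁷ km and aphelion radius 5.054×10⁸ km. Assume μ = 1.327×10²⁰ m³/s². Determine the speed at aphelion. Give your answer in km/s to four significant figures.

Semi-major axis a = (r_p + r_a)/2 = 2.8966×10⁸ km = 2.897×10¹¹ m.
Vis-viva: v² = μ(2/r − 1/a) = 1.327×10²⁰ × (3.957×10⁻¹² − 3.452×10⁻¹²) = 6.700×10⁷ m²/s².
v = 8185 m/s = 8.185 km/s.

v ≈ 8.185 km/s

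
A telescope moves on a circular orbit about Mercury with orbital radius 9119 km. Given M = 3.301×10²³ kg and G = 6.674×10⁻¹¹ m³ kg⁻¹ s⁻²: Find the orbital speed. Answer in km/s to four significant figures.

v ≈ 1.554 km/s

μ = GM = 6.674×10⁻¹¹ × 3.301×10²³ = 2.203×10¹³ m³/s².
r = 9119 km = 9.119×10⁶ m.
For a circular orbit v = √(μ/r) = √(2.203×10¹³ / 9.119×10⁶) = √(2.416×10⁶) = 1554 m/s.
That is 1.554 km/s.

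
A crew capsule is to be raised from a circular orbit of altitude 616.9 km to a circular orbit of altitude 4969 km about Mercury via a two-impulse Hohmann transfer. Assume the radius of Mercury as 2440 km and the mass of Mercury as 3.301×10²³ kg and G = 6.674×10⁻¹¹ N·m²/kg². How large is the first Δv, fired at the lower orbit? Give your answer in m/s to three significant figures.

Δv ≈ 510 m/s

μ = GM = 6.674×10⁻¹¹ × 3.301×10²³ = 2.203×10¹³ m³/s².
r₁ = 2440 + 616.9 = 3056.9 km = 3.0569×10⁶ m.
r₂ = 2440 + 4969 = 7409.0 km = 7.4090×10⁶ m.
Transfer ellipse a_t = (r₁ + r₂)/2 = 5.233×10⁶ m.
At r₁: circular v_c1 = √(μ/r₁) = 2685 m/s; transfer-periherm v_p = √[μ(2/r₁ − 1/a_t)] = 3194 m/s.
Δv₁ = v_p − v_c1 = 509.8 m/s.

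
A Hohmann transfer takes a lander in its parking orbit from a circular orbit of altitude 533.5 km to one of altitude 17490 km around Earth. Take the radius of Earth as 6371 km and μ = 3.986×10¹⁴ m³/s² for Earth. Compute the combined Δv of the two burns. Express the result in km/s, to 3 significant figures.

Δv_total ≈ 3.21 km/s

r₁ = 6371 + 533.5 = 6904.5 km = 6.9045×10⁶ m.
r₂ = 6371 + 17490 = 23861 km = 2.3861×10⁷ m.
Transfer ellipse a_t = (r₁ + r₂)/2 = 1.538×10⁷ m.
At r₁: circular v_c1 = √(μ/r₁) = 7598 m/s; transfer-perigee v_p = √[μ(2/r₁ − 1/a_t)] = 9463 m/s.
Δv₁ = v_p − v_c1 = 1865 m/s.
At r₂: circular v_c2 = √(μ/r₂) = 4087 m/s; transfer-apogee v_a = √[μ(2/r₂ − 1/a_t)] = 2738 m/s.
Δv₂ = v_c2 − v_a = 1349 m/s.
Total Δv = Δv₁ + Δv₂ = 3214 m/s = 3.214 km/s.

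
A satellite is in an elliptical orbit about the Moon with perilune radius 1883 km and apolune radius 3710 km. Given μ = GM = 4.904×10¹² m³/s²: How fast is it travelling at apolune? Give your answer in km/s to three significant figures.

v ≈ 0.943 km/s

Semi-major axis a = (r_p + r_a)/2 = 2796.5 km = 2.796×10⁶ m.
Vis-viva: v² = μ(2/r − 1/a) = 4.904×10¹² × (5.391×10⁻⁷ − 3.576×10⁻⁷) = 8.900×10⁵ m²/s².
v = 943.4 m/s = 0.9434 km/s.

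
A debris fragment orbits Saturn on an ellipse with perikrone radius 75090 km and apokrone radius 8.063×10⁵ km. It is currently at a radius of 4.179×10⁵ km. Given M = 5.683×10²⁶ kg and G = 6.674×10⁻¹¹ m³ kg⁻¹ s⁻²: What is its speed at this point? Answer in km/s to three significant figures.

v ≈ 9.77 km/s

μ = GM = 6.674×10⁻¹¹ × 5.683×10²⁶ = 3.793×10¹⁶ m³/s².
Semi-major axis a = (r_p + r_a)/2 = 4.4070×10⁵ km = 4.407×10⁸ m.
Vis-viva: v² = μ(2/r − 1/a) = 3.793×10¹⁶ × (4.786×10⁻⁹ − 2.269×10⁻⁹) = 9.545×10⁷ m²/s².
v = 9770 m/s = 9.770 km/s.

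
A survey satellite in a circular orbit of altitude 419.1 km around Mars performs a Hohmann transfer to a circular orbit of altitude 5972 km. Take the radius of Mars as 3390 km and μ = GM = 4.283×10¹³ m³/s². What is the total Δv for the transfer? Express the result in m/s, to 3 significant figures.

r₁ = 3390 + 419.1 = 3809.1 km = 3.8091×10⁶ m.
r₂ = 3390 + 5972 = 9362.0 km = 9.3620×10⁶ m.
Transfer ellipse a_t = (r₁ + r₂)/2 = 6.586×10⁶ m.
At r₁: circular v_c1 = √(μ/r₁) = 3353 m/s; transfer-periapsis v_p = √[μ(2/r₁ − 1/a_t)] = 3998 m/s.
Δv₁ = v_p − v_c1 = 644.9 m/s.
At r₂: circular v_c2 = √(μ/r₂) = 2139 m/s; transfer-apoapsis v_a = √[μ(2/r₂ − 1/a_t)] = 1627 m/s.
Δv₂ = v_c2 − v_a = 512.2 m/s.
Total Δv = Δv₁ + Δv₂ = 1157 m/s.

Δv_total ≈ 1160 m/s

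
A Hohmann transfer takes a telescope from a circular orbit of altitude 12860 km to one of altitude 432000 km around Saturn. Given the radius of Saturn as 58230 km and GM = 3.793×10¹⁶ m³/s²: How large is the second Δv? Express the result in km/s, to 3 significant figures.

r₁ = 58230 + 12860 = 71090 km = 7.1090×10⁷ m.
r₂ = 58230 + 432000 = 490230 km = 4.9023×10⁸ m.
Transfer ellipse a_t = (r₁ + r₂)/2 = 2.807×10⁸ m.
At r₁: circular v_c1 = √(μ/r₁) = 23100 m/s; transfer-perikrone v_p = √[μ(2/r₁ − 1/a_t)] = 30530 m/s.
At r₂: circular v_c2 = √(μ/r₂) = 8796 m/s; transfer-apokrone v_a = √[μ(2/r₂ − 1/a_t)] = 4427 m/s.
Δv₂ = v_c2 − v_a = 4369 m/s.
= 4.369 km/s.

Δv ≈ 4.37 km/s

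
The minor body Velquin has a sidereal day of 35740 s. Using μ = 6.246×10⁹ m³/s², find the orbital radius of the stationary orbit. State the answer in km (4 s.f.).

r_sync ≈ 586.8 km

A synchronous orbit has period T, so by Kepler's third law a = (μT²/4π²)^(1/3).
μT²/4π² = 6.246×10⁹ × (3.574×10⁴)² / 39.48 = 2.021×10¹⁷ m³.
a = 5.868×10⁵ m = 586.84 km.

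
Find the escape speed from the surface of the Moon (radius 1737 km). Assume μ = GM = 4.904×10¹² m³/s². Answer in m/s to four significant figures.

r = R = 1.737×10⁶ m.
Escape speed v_esc = √(2μ/r) = √(2 × 4.904×10¹² / 1.737×10⁶) = √(5.647×10⁶) = 2376 m/s.

v_esc ≈ 2376 m/s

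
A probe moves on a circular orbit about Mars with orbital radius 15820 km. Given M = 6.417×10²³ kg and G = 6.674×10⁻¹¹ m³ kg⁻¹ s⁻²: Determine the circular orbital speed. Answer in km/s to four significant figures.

μ = GM = 6.674×10⁻¹¹ × 6.417×10²³ = 4.283×10¹³ m³/s².
r = 15820 km = 1.582×10⁷ m.
For a circular orbit v = √(μ/r) = √(4.283×10¹³ / 1.582×10⁷) = √(2.707×10⁶) = 1645 m/s.
That is 1.645 km/s.

v ≈ 1.645 km/s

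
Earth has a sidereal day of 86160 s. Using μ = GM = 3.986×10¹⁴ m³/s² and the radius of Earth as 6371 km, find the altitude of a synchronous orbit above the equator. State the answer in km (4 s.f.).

A synchronous orbit has period T, so by Kepler's third law a = (μT²/4π²)^(1/3).
μT²/4π² = 3.986×10¹⁴ × (8.616×10⁴)² / 39.48 = 7.495×10²² m³.
a = 4.216×10⁷ m = 42163 km.
Altitude h = a − R = 42163 − 6371 = 35792 km.

h_sync ≈ 35790 km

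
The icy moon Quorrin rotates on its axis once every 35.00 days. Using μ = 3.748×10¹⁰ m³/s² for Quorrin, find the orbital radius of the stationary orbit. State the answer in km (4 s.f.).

r_sync ≈ 20550 km

T = 35.00 days = 3.024×10⁶ s.
A synchronous orbit has period T, so by Kepler's third law a = (μT²/4π²)^(1/3).
μT²/4π² = 3.748×10¹⁰ × (3.024×10⁶)² / 39.48 = 8.682×10²¹ m³.
a = 2.055×10⁷ m = 20553 km.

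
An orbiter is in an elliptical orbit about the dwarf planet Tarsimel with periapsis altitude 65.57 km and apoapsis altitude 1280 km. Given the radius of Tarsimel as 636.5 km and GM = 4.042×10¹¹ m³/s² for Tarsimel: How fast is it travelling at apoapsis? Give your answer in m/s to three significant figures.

v ≈ 336 m/s

r_p = 636.5 + 65.57 = 702.07 km = 7.0207×10⁵ m.
r_a = 636.5 + 1280 = 1916.5 km = 1.9165×10⁶ m.
Semi-major axis a = (r_p + r_a)/2 = 1309.3 km = 1.309×10⁶ m.
Vis-viva: v² = μ(2/r − 1/a) = 4.042×10¹¹ × (1.044×10⁻⁶ − 7.638×10⁻⁷) = 1.131×10⁵ m²/s².
v = 336.3 m/s.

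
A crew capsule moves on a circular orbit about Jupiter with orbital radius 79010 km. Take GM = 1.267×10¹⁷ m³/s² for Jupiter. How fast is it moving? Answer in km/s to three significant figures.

v ≈ 40.0 km/s

r = 79010 km = 7.901×10⁷ m.
For a circular orbit v = √(μ/r) = √(1.267×10¹⁷ / 7.901×10⁷) = √(1.604×10⁹) = 40040 m/s.
That is 40.04 km/s.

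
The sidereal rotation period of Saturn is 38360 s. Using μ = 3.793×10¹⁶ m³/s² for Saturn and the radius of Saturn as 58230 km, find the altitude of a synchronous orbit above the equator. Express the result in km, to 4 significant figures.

h_sync ≈ 54000 km

A synchronous orbit has period T, so by Kepler's third law a = (μT²/4π²)^(1/3).
μT²/4π² = 3.793×10¹⁶ × (3.836×10⁴)² / 39.48 = 1.414×10²⁴ m³.
a = 1.122×10⁸ m = 1.1223×10⁵ km.
Altitude h = a − R = 1.1223×10⁵ − 58230 = 54005 km.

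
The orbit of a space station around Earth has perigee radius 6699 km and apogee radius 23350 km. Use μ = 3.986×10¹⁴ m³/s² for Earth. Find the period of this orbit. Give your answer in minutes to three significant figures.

T ≈ 305 minutes

Semi-major axis a = (r_p + r_a)/2 = (6699.0 + 23350)/2 = 15024 km = 1.502×10⁷ m.
By Kepler's third law T = 2π√(a³/μ) = 2π × 2.917×10³ = 1.833×10⁴ s.
= 305.5 minutes.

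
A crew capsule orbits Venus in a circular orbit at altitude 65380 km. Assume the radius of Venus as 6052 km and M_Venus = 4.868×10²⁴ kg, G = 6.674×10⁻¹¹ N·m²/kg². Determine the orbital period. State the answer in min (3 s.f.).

T ≈ 3510 min

μ = GM = 6.674×10⁻¹¹ × 4.868×10²⁴ = 3.249×10¹⁴ m³/s².
r = 6052 + 65380 = 71432 km = 7.1432×10⁷ m.
Kepler's third law: T = 2π√(r³/μ) = 2π√((7.143×10⁷)³ / 3.249×10¹⁴).
r³/μ = 1.122×10⁹ s², so T = 2π × 3.349×10⁴ = 2.105×10⁵ s.
Converting: 2.105×10⁵ s ÷ 60.00 = 3508 min.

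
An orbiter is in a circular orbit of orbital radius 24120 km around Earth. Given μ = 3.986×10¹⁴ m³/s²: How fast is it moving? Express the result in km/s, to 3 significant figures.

v ≈ 4.07 km/s

r = 24120 km = 2.412×10⁷ m.
For a circular orbit v = √(μ/r) = √(3.986×10¹⁴ / 2.412×10⁷) = √(1.653×10⁷) = 4065 m/s.
That is 4.065 km/s.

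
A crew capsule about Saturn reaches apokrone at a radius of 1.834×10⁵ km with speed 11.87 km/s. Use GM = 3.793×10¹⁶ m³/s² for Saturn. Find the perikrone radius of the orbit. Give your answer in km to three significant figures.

r_a = 1.834×10⁸ m.
Specific energy ε = v²/2 − μ/r = -1.364×10⁸ J/kg, so a = −μ/(2ε) = 1.391×10⁸ m.
The apsides satisfy r_p + r_a = 2a, so the perikrone radius is 2a − r_a = 9.475×10⁷ m = 94746 km.

perikrone radius ≈ 94700 km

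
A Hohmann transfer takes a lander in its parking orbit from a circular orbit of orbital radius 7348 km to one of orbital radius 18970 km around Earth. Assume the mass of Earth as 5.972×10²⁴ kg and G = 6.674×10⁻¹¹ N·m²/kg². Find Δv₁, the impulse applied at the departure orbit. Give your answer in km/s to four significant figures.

μ = GM = 6.674×10⁻¹¹ × 5.972×10²⁴ = 3.986×10¹⁴ m³/s².
r₁ = 7348 km = 7.348×10⁶ m.
r₂ = 18970 km = 1.897×10⁷ m.
Transfer ellipse a_t = (r₁ + r₂)/2 = 1.316×10⁷ m.
At r₁: circular v_c1 = √(μ/r₁) = 7365 m/s; transfer-perigee v_p = √[μ(2/r₁ − 1/a_t)] = 8843 m/s.
Δv₁ = v_p − v_c1 = 1478 m/s.
= 1.478 km/s.

Δv ≈ 1.478 km/s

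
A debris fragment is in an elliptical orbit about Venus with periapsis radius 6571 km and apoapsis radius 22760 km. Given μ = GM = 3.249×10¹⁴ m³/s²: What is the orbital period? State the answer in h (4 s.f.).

Semi-major axis a = (r_p + r_a)/2 = (6571.0 + 22760)/2 = 14666 km = 1.467×10⁷ m.
By Kepler's third law T = 2π√(a³/μ) = 2π × 3.116×10³ = 1.958×10⁴ s.
= 5.438 h.

T ≈ 5.438 h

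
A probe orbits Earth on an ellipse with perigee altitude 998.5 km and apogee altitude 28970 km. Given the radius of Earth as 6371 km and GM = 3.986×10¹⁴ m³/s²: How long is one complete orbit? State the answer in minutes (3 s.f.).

r_p = 6371 + 998.5 = 7369.5 km = 7.3695×10⁶ m.
r_a = 6371 + 28970 = 35341 km = 3.5341×10⁷ m.
Semi-major axis a = (r_p + r_a)/2 = (7369.5 + 35341)/2 = 21355 km = 2.136×10⁷ m.
By Kepler's third law T = 2π√(a³/μ) = 2π × 4.943×10³ = 3.106×10⁴ s.
= 517.6 minutes.

T ≈ 518 minutes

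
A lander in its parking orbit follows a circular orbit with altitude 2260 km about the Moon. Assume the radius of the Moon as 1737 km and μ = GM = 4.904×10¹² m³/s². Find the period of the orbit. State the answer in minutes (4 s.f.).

T ≈ 377.9 minutes

r = 1737 + 2260 = 3997.0 km = 3.9970×10⁶ m.
Kepler's third law: T = 2π√(r³/μ) = 2π√((3.997×10⁶)³ / 4.904×10¹²).
r³/μ = 1.302×10⁷ s², so T = 2π × 3.608×10³ = 2.267×10⁴ s.
Converting: 2.267×10⁴ s ÷ 60.00 = 377.9 minutes.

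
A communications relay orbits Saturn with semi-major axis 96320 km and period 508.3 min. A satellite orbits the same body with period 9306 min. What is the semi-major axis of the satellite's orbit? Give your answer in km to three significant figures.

a₂ ≈ 6.69×10⁵ km

Kepler's third law: a³ ∝ T², so a₂ = a₁ (T₂/T₁)^(2/3).
T₂/T₁ = 18.31, (T₂/T₁)^(2/3) = 6.946.
a₂ = 96320 × 6.946 = 6.691×10⁵ km.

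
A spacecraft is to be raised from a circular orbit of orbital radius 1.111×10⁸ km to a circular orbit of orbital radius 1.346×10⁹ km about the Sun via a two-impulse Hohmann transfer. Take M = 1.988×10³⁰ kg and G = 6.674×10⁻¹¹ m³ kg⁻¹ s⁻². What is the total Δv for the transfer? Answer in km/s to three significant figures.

Δv_total ≈ 18.5 km/s

μ = GM = 6.674×10⁻¹¹ × 1.988×10³⁰ = 1.327×10²⁰ m³/s².
r₁ = 1.111×10⁸ km = 1.111×10¹¹ m.
r₂ = 1.346×10⁹ km = 1.346×10¹² m.
Transfer ellipse a_t = (r₁ + r₂)/2 = 7.286×10¹¹ m.
At r₁: circular v_c1 = √(μ/r₁) = 34560 m/s; transfer-perihelion v_p = √[μ(2/r₁ − 1/a_t)] = 46970 m/s.
Δv₁ = v_p − v_c1 = 12410 m/s.
At r₂: circular v_c2 = √(μ/r₂) = 9928 m/s; transfer-aphelion v_a = √[μ(2/r₂ − 1/a_t)] = 3877 m/s.
Δv₂ = v_c2 − v_a = 6051 m/s.
Total Δv = Δv₁ + Δv₂ = 18470 m/s = 18.47 km/s.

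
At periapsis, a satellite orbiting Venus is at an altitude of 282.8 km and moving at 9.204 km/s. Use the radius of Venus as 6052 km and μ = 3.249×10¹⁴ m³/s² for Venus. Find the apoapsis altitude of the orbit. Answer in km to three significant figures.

r_p = 6052 + 282.8 = 6334.8 km = 6.335×10⁶ m.
Specific energy ε = v²/2 − μ/r = -8.931×10⁶ J/kg, so a = −μ/(2ε) = 1.819×10⁷ m.
The apsides satisfy r_p + r_a = 2a, so the apoapsis radius is 2a − r_p = 3.004×10⁷ m = 30043 km.
Apoapsis altitude = 30043 − 6052 = 23991 km.

apoapsis altitude ≈ 24000 km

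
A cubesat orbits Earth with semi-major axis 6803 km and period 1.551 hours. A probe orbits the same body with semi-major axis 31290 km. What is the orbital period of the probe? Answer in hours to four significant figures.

Kepler's third law: T² ∝ a³, so T₂ = T₁ (a₂/a₁)^(3/2).
a₂/a₁ = 4.599, (a₂/a₁)^(3/2) = 9.864.
T₂ = 1.551 × 9.864 = 15.30 hours.

T₂ ≈ 15.30 hours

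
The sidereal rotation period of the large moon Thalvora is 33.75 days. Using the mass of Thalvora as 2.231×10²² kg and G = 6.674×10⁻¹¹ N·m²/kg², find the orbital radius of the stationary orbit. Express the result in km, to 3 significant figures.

r_sync ≈ 68400 km

μ = GM = 6.674×10⁻¹¹ × 2.231×10²² = 1.489×10¹² m³/s².
T = 33.75 days = 2.916×10⁶ s.
A synchronous orbit has period T, so by Kepler's third law a = (μT²/4π²)^(1/3).
μT²/4π² = 1.489×10¹² × (2.916×10⁶)² / 39.48 = 3.207×10²³ m³.
a = 6.845×10⁷ m = 68449 km.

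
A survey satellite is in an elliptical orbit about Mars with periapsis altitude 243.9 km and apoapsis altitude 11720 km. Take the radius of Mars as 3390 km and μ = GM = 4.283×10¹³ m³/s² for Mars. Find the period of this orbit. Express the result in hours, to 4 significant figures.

T ≈ 7.652 hours

r_p = 3390 + 243.9 = 3633.9 km = 3.6339×10⁶ m.
r_a = 3390 + 11720 = 15110 km = 1.5110×10⁷ m.
Semi-major axis a = (r_p + r_a)/2 = (3633.9 + 15110)/2 = 9372.0 km = 9.372×10⁶ m.
By Kepler's third law T = 2π√(a³/μ) = 2π × 4.384×10³ = 2.755×10⁴ s.
= 7.652 hours.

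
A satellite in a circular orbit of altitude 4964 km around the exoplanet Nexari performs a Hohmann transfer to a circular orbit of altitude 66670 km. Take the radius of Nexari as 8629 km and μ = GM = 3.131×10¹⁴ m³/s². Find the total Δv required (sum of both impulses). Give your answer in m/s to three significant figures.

Δv_total ≈ 2360 m/s

r₁ = 8629 + 4964 = 13593 km = 1.3593×10⁷ m.
r₂ = 8629 + 66670 = 75299 km = 7.5299×10⁷ m.
Transfer ellipse a_t = (r₁ + r₂)/2 = 4.445×10⁷ m.
At r₁: circular v_c1 = √(μ/r₁) = 4799 m/s; transfer-periapsis v_p = √[μ(2/r₁ − 1/a_t)] = 6247 m/s.
Δv₁ = v_p − v_c1 = 1447 m/s.
At r₂: circular v_c2 = √(μ/r₂) = 2039 m/s; transfer-apoapsis v_a = √[μ(2/r₂ − 1/a_t)] = 1128 m/s.
Δv₂ = v_c2 − v_a = 911.5 m/s.
Total Δv = Δv₁ + Δv₂ = 2359 m/s.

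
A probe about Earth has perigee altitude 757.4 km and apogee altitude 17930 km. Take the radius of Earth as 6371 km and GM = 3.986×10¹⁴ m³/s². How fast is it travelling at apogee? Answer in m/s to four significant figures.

r_p = 6371 + 757.4 = 7128.4 km = 7.1284×10⁶ m.
r_a = 6371 + 17930 = 24301 km = 2.4301×10⁷ m.
Semi-major axis a = (r_p + r_a)/2 = 15715 km = 1.571×10⁷ m.
Vis-viva: v² = μ(2/r − 1/a) = 3.986×10¹⁴ × (8.230×10⁻⁸ − 6.363×10⁻⁸) = 7.440×10⁶ m²/s².
v = 2728 m/s.

v ≈ 2728 m/s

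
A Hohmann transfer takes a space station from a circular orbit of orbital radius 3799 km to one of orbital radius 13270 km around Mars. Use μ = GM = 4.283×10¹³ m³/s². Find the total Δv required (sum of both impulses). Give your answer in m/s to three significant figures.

r₁ = 3799 km = 3.799×10⁶ m.
r₂ = 13270 km = 1.327×10⁷ m.
Transfer ellipse a_t = (r₁ + r₂)/2 = 8.534×10⁶ m.
At r₁: circular v_c1 = √(μ/r₁) = 3358 m/s; transfer-periapsis v_p = √[μ(2/r₁ − 1/a_t)] = 4187 m/s.
Δv₁ = v_p − v_c1 = 829.2 m/s.
At r₂: circular v_c2 = √(μ/r₂) = 1797 m/s; transfer-apoapsis v_a = √[μ(2/r₂ − 1/a_t)] = 1199 m/s.
Δv₂ = v_c2 − v_a = 597.9 m/s.
Total Δv = Δv₁ + Δv₂ = 1427 m/s.

Δv_total ≈ 1430 m/s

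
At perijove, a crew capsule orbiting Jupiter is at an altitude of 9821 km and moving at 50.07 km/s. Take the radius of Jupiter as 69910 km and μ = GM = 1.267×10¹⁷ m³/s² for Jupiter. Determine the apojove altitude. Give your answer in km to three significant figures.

apojove altitude ≈ 2.28×10⁵ km

r_p = 69910 + 9821 = 79731 km = 7.973×10⁷ m.
Specific energy ε = v²/2 − μ/r = -3.356×10⁸ J/kg, so a = −μ/(2ε) = 1.888×10⁸ m.
The apsides satisfy r_p + r_a = 2a, so the apojove radius is 2a − r_p = 2.978×10⁸ m = 2.9781×10⁵ km.
Apojove altitude = 2.9781×10⁵ − 69910 = 2.2790×10⁵ km.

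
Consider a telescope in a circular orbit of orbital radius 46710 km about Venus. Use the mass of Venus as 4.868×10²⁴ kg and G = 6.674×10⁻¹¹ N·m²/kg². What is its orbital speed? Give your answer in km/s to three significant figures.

μ = GM = 6.674×10⁻¹¹ × 4.868×10²⁴ = 3.249×10¹⁴ m³/s².
r = 46710 km = 4.671×10⁷ m.
For a circular orbit v = √(μ/r) = √(3.249×10¹⁴ / 4.671×10⁷) = √(6.955×10⁶) = 2637 m/s.
That is 2.637 km/s.

v ≈ 2.64 km/s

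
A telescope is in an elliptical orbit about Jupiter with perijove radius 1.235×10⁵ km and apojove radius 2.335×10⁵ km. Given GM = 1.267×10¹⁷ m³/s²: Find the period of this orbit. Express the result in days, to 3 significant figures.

Semi-major axis a = (r_p + r_a)/2 = (1.2350×10⁵ + 2.3350×10⁵)/2 = 1.7850×10⁵ km = 1.785×10⁸ m.
By Kepler's third law T = 2π√(a³/μ) = 2π × 6.700×10³ = 4.210×10⁴ s.
= 0.4872 days.

T ≈ 0.487 days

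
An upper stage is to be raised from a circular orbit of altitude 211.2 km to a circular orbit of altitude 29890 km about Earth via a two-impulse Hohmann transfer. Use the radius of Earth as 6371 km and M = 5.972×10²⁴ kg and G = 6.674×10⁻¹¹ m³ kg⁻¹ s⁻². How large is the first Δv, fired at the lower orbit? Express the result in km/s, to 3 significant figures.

Δv ≈ 2.34 km/s

μ = GM = 6.674×10⁻¹¹ × 5.972×10²⁴ = 3.986×10¹⁴ m³/s².
r₁ = 6371 + 211.2 = 6582.2 km = 6.5822×10⁶ m.
r₂ = 6371 + 29890 = 36261 km = 3.6261×10⁷ m.
Transfer ellipse a_t = (r₁ + r₂)/2 = 2.142×10⁷ m.
At r₁: circular v_c1 = √(μ/r₁) = 7782 m/s; transfer-perigee v_p = √[μ(2/r₁ − 1/a_t)] = 10120 m/s.
Δv₁ = v_p − v_c1 = 2343 m/s.
= 2.343 km/s.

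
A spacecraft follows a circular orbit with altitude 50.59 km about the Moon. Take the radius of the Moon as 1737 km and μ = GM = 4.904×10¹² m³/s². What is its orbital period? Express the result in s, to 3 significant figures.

T ≈ 6780 s

r = 1737 + 50.59 = 1787.6 km = 1.7876×10⁶ m.
Kepler's third law: T = 2π√(r³/μ) = 2π√((1.788×10⁶)³ / 4.904×10¹²).
r³/μ = 1.165×10⁶ s², so T = 2π × 1.079×10³ = 6.781×10³ s.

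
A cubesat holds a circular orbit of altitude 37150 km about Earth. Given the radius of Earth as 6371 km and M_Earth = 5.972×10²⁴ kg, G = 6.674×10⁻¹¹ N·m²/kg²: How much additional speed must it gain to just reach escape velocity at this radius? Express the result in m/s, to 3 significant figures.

μ = GM = 6.674×10⁻¹¹ × 5.972×10²⁴ = 3.986×10¹⁴ m³/s².
r = 6371 + 37150 = 43521 km = 4.3521×10⁷ m.
Circular speed v_c = √(μ/r) = 3026 m/s.
Escape speed v_esc = √(2μ/r) = √2 × v_c = 4280 m/s.
Δv = v_esc − v_c = 1254 m/s.

Δv ≈ 1250 m/s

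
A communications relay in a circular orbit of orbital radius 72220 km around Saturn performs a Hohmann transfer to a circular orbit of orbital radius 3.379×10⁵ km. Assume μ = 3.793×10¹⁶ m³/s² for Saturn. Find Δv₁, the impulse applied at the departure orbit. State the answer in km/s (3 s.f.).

Δv ≈ 6.50 km/s

r₁ = 72220 km = 7.222×10⁷ m.
r₂ = 3.379×10⁵ km = 3.379×10⁸ m.
Transfer ellipse a_t = (r₁ + r₂)/2 = 2.051×10⁸ m.
At r₁: circular v_c1 = √(μ/r₁) = 22920 m/s; transfer-perikrone v_p = √[μ(2/r₁ − 1/a_t)] = 29420 m/s.
Δv₁ = v_p − v_c1 = 6501 m/s.
= 6.501 km/s.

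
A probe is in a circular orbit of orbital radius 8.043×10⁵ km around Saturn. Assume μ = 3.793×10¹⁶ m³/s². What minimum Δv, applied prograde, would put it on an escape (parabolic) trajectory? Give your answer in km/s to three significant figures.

r = 8.043×10⁵ km = 8.043×10⁸ m.
Circular speed v_c = √(μ/r) = 6867 m/s.
Escape speed v_esc = √(2μ/r) = √2 × v_c = 9712 m/s.
Δv = v_esc − v_c = 2845 m/s = 2.845 km/s.

Δv ≈ 2.84 km/s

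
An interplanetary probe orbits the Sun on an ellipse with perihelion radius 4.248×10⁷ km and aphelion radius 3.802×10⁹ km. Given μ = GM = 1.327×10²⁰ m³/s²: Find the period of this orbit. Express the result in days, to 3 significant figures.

Semi-major axis a = (r_p + r_a)/2 = (4.2480×10⁷ + 3.8020×10⁹)/2 = 1.9222×10⁹ km = 1.922×10¹² m.
By Kepler's third law T = 2π√(a³/μ) = 2π × 2.314×10⁸ = 1.454×10⁹ s.
= 16820 days.

T ≈ 16800 days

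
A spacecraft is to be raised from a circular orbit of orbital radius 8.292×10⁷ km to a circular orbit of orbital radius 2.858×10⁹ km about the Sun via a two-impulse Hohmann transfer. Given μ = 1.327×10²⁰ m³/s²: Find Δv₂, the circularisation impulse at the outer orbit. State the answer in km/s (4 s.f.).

r₁ = 8.292×10⁷ km = 8.292×10¹⁰ m.
r₂ = 2.858×10⁹ km = 2.858×10¹² m.
Transfer ellipse a_t = (r₁ + r₂)/2 = 1.470×10¹² m.
At r₁: circular v_c1 = √(μ/r₁) = 40000 m/s; transfer-perihelion v_p = √[μ(2/r₁ − 1/a_t)] = 55770 m/s.
At r₂: circular v_c2 = √(μ/r₂) = 6814 m/s; transfer-aphelion v_a = √[μ(2/r₂ − 1/a_t)] = 1618 m/s.
Δv₂ = v_c2 − v_a = 5196 m/s.
= 5.196 km/s.

Δv ≈ 5.196 km/s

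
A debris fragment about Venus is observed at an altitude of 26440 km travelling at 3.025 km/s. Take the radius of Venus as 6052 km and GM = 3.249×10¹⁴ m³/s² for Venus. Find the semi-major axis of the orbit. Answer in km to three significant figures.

r = 6052 + 26440 = 32492 km = 3.249×10⁷ m.
Specific orbital energy ε = v²/2 − μ/r = (3025)²/2 − 3.249×10¹⁴/3.249×10⁷ = -5.424×10⁶ J/kg.
Since ε = −μ/(2a), a = −μ/(2ε) = 2.995×10⁷ m = 29950 km.

a ≈ 29900 km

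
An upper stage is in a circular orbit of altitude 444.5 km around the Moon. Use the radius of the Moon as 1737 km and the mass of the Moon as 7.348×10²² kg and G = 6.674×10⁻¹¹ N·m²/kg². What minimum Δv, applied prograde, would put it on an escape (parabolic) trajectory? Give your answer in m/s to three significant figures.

μ = GM = 6.674×10⁻¹¹ × 7.348×10²² = 4.904×10¹² m³/s².
r = 1737 + 444.5 = 2181.5 km = 2.1815×10⁶ m.
Circular speed v_c = √(μ/r) = 1499 m/s.
Escape speed v_esc = √(2μ/r) = √2 × v_c = 2120 m/s.
Δv = v_esc − v_c = 621.0 m/s.

Δv ≈ 621 m/s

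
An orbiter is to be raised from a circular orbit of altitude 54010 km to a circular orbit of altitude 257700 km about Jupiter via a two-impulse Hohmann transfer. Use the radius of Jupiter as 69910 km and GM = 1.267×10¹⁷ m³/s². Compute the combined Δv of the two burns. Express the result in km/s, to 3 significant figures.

Δv_total ≈ 11.6 km/s

r₁ = 69910 + 54010 = 123920 km = 1.2392×10⁸ m.
r₂ = 69910 + 257700 = 327610 km = 3.2761×10⁸ m.
Transfer ellipse a_t = (r₁ + r₂)/2 = 2.258×10⁸ m.
At r₁: circular v_c1 = √(μ/r₁) = 31980 m/s; transfer-perijove v_p = √[μ(2/r₁ − 1/a_t)] = 38520 m/s.
Δv₁ = v_p − v_c1 = 6543 m/s.
At r₂: circular v_c2 = √(μ/r₂) = 19670 m/s; transfer-apojove v_a = √[μ(2/r₂ − 1/a_t)] = 14570 m/s.
Δv₂ = v_c2 − v_a = 5096 m/s.
Total Δv = Δv₁ + Δv₂ = 11640 m/s = 11.64 km/s.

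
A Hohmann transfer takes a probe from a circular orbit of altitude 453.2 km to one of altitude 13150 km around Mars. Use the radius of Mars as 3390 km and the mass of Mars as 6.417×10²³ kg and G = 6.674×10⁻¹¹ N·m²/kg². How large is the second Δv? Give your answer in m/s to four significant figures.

Δv ≈ 621.0 m/s

μ = GM = 6.674×10⁻¹¹ × 6.417×10²³ = 4.283×10¹³ m³/s².
r₁ = 3390 + 453.2 = 3843.2 km = 3.8432×10⁶ m.
r₂ = 3390 + 13150 = 16540 km = 1.6540×10⁷ m.
Transfer ellipse a_t = (r₁ + r₂)/2 = 1.019×10⁷ m.
At r₁: circular v_c1 = √(μ/r₁) = 3338 m/s; transfer-periapsis v_p = √[μ(2/r₁ − 1/a_t)] = 4253 m/s.
At r₂: circular v_c2 = √(μ/r₂) = 1609 m/s; transfer-apoapsis v_a = √[μ(2/r₂ − 1/a_t)] = 988.1 m/s.
Δv₂ = v_c2 − v_a = 621.0 m/s.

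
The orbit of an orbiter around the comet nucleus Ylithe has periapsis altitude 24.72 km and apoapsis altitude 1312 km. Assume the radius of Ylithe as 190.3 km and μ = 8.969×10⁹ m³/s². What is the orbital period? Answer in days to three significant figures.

r_p = 190.3 + 24.72 = 215.02 km = 2.1502×10⁵ m.
r_a = 190.3 + 1312 = 1502.3 km = 1.5023×10⁶ m.
Semi-major axis a = (r_p + r_a)/2 = (215.02 + 1502.3)/2 = 858.66 km = 8.587×10⁵ m.
By Kepler's third law T = 2π√(a³/μ) = 2π × 8.402×10³ = 5.279×10⁴ s.
= 0.611 days.

T ≈ 0.611 days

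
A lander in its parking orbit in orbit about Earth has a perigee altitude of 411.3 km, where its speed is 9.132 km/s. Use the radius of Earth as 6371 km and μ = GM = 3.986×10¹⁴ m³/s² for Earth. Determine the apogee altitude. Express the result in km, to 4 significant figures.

apogee altitude ≈ 10190 km

r_p = 6371 + 411.3 = 6782.3 km = 6.782×10⁶ m.
Specific energy ε = v²/2 − μ/r = -1.707×10⁷ J/kg, so a = −μ/(2ε) = 1.167×10⁷ m.
The apsides satisfy r_p + r_a = 2a, so the apogee radius is 2a − r_p = 1.656×10⁷ m = 16563 km.
Apogee altitude = 16563 − 6371 = 10192 km.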